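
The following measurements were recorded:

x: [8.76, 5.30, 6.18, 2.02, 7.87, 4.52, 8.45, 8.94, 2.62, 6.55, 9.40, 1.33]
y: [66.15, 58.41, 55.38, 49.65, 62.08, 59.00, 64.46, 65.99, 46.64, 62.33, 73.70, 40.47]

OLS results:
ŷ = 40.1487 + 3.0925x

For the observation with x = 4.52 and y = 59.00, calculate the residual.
Residual = 4.8732

The residual is the difference between the actual value and the predicted value:

Residual = y - ŷ

Step 1: Calculate predicted value
ŷ = 40.1487 + 3.0925 × 4.52
ŷ = 54.1268

Step 2: Calculate residual
Residual = 59.00 - 54.1268
Residual = 4.8732

The residual is positive, so the observed y = 59.00 sits above the regression line (the line underestimates it by 4.8732).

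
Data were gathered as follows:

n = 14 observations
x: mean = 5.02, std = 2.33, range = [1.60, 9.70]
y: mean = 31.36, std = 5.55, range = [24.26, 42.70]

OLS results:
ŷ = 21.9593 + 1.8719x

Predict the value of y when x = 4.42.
ŷ = 30.2331

To predict y for x = 4.42, substitute into the regression equation:

ŷ = 21.9593 + 1.8719 × 4.42
ŷ = 21.9593 + 8.2738
ŷ = 30.2331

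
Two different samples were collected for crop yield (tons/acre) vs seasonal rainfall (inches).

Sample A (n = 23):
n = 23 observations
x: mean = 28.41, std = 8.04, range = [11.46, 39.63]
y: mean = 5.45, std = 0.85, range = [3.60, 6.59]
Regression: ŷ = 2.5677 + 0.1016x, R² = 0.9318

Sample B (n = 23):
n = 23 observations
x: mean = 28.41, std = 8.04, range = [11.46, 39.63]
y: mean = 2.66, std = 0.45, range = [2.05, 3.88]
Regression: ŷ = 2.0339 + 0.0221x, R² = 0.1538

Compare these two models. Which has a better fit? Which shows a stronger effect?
Model A has the better fit (R² = 0.9318 vs 0.1538). Model A shows the stronger effect (|β₁| = 0.1016 vs 0.0221).

Model Comparison:

Goodness of fit (R²):
- Model A: R² = 0.9318 → 93.18% of variance in crop yield explained
- Model B: R² = 0.1538 → 15.38% of variance in crop yield explained
- 0.9318 > 0.1538 → Model A has the better fit

Effect size (slope magnitude):
- Model A: β₁ = 0.1016 → predicted crop yield rises 0.1016 tons/acre per additional inch of rainfall
- Model B: β₁ = 0.0221 → predicted crop yield rises 0.0221 tons/acre per additional inch of rainfall
- |0.1016| > |0.0221| → Model A shows the stronger marginal effect

Note: A steeper slope doesn't make a better model if the scatter around the line is large.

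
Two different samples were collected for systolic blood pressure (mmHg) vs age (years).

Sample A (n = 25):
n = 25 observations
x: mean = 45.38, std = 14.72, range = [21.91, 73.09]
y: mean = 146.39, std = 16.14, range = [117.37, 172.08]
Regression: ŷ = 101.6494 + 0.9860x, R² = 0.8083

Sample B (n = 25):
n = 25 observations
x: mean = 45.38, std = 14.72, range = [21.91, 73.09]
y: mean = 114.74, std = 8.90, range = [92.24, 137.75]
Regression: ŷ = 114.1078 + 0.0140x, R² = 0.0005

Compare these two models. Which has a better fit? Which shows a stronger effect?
Model A has the better fit (R² = 0.8083 vs 0.0005). Model A shows the stronger effect (|β₁| = 0.9860 vs 0.0140).

Model Comparison:

Which explains more variance? (R²)
- Model A: R² = 0.8083 → 80.83% of variance in blood pressure explained
- Model B: R² = 0.0005 → 0.05% of variance in blood pressure explained
- 0.8083 > 0.0005 → Model A has the better fit

Which has the larger per-year effect? (|β₁|)
- Model A: β₁ = 0.9860 → predicted blood pressure rises 0.9860 mmHg per additional year of age
- Model B: β₁ = 0.0140 → predicted blood pressure rises 0.0140 mmHg per additional year of age
- |0.9860| > |0.0140| → Model A shows the stronger marginal effect

Note: A steeper slope doesn't make a better model if the scatter around the line is large.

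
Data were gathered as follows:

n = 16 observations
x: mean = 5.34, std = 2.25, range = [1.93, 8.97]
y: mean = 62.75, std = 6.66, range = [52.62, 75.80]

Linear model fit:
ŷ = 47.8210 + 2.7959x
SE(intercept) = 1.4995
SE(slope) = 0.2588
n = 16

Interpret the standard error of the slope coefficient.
The slope 2.7959 is pinned down to within about ±0.2588 (one SE) by these data — relative uncertainty 9.3%, i.e. precise.

SE(β̂₁) = 0.2588 says: if we drew many samples of n = 16 from the same population and refit each time, the fitted slopes would scatter with a standard deviation of roughly 0.2588 around the true β₁.

Relative precision:
- SE / |β̂₁| = 0.2588 / 2.7959 = 9.3%
- Rule of thumb (under 20%: precise; 20% to under 50%: moderately precise; 50% or more: imprecise) → precise

Link to the t-test: t = β̂₁ / SE(β̂₁) = 2.7959 / 0.2588 = 10.8033, the statistic for H₀: β₁ = 0.

What drives SE(β̂₁): wider spread of x values → smaller SE.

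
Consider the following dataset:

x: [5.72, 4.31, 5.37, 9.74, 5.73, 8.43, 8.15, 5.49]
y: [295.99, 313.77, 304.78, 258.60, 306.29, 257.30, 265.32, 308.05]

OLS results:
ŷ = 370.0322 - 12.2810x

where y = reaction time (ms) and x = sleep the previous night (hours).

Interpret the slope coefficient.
For each additional hour of sleep, predicted reaction time decreases by approximately 12.2810 ms.

The slope coefficient β₁ = -12.2810 represents the marginal effect of sleep on reaction time.

Interpretation:
- Sleep up by 1 hour → predicted reaction time decreases by 12.2810 ms
- The effect is assumed constant over the observed range of x (linearity)
- The sign (−) gives the direction; the magnitude 12.2810 gives the size of the effect per hour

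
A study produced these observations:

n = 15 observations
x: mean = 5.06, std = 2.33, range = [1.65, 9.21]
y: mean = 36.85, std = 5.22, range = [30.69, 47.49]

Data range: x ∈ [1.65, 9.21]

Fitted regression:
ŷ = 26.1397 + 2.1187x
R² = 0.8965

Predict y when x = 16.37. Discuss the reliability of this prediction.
ŷ = 60.8228, but this is extrapolation (above the data range [1.65, 9.21]) and may be unreliable.

Prediction calculation:
ŷ = 26.1397 + 2.1187 × 16.37
ŷ = 60.8228

Reliability:
- Data range: x ∈ [1.65, 9.21]
- Prediction point: x = 16.37 is 7.16 units above the observed range → this is EXTRAPOLATION, not interpolation

Why that matters here:
- The standard error of prediction grows with (x − x̄)², and x = 16.37 is far from x̄ = 5.06
- R² describes fit only over the sampled x values; it says nothing about behaviour beyond them
- The linear relationship may not hold outside the observed range

Report the number if required, but flag clearly that it is an extrapolation.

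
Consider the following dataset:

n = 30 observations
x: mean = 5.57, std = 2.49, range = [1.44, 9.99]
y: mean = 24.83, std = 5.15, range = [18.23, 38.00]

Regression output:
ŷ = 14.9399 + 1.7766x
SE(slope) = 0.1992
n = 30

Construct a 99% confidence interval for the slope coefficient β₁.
The 99% CI for β₁ is (1.2262, 2.3270)

Confidence interval for the slope:

The 99% CI for β₁ is: β̂₁ ± t*(α/2, n-2) × SE(β̂₁)

Step 1: Find critical t-value
- Confidence level = 0.99
- Degrees of freedom = n - 2 = 30 - 2 = 28
- t*(α/2, 28) = 2.7633

Step 2: Calculate margin of error
Margin = 2.7633 × 0.1992 = 0.5504

Step 3: Construct interval
CI = 1.7766 ± 0.5504
CI = (1.2262, 2.3270)

Interpretation: intervals built this way capture the true β₁ in 99% of repeated samples; here the plausible range for the per-unit effect of x on y is 1.2262 to 2.3270.
Both endpoints are positive, so the data support a genuinely positive slope at this confidence level.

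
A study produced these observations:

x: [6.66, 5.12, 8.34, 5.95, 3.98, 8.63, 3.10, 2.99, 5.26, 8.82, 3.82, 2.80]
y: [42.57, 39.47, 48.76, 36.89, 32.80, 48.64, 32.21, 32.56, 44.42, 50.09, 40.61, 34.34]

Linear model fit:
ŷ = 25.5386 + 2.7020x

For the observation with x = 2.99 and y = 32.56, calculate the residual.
Residual = -1.0576

The residual is the difference between the actual value and the predicted value:

Residual = y - ŷ

Step 1: Calculate predicted value
ŷ = 25.5386 + 2.7020 × 2.99
ŷ = 33.6176

Step 2: Calculate residual
Residual = 32.56 - 33.6176
Residual = -1.0576

Interpretation: the model overestimates the actual value by 1.0576 at this point (negative residual → observation lies below the fitted line).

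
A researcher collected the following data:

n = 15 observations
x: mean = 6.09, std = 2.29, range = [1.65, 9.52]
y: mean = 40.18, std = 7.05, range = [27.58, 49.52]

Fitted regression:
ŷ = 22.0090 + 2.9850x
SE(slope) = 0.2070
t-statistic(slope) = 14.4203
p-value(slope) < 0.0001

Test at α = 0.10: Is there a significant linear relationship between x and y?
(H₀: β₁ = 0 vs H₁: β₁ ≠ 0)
p-value < 0.0001 < α = 0.10, so we reject H₀. The relationship is significant.

Hypothesis test for the slope coefficient:

H₀: β₁ = 0 (no linear relationship)
H₁: β₁ ≠ 0 (linear relationship exists)

Test statistic: t = β̂₁ / SE(β̂₁) = 2.9850 / 0.2070 = 14.4203

p < 0.0001: how often a slope estimate this far from 0 (in SE units) would arise by chance if β₁ were truly 0.

Decision rule: reject H₀ if p-value < α.
p-value < 0.0001 < α = 0.10 → reject H₀.

At α = 0.10 the data do provide convincing evidence of a nonzero slope.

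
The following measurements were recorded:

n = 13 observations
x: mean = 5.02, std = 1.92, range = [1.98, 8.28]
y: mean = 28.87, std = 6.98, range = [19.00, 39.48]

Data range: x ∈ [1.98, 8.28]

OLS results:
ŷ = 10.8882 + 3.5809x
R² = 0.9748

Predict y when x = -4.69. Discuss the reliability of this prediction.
ŷ = -5.9062 (extrapolation — x = -4.69 lies outside [1.98, 8.28], so reliability is low).

Prediction calculation:
ŷ = 10.8882 + 3.5809 × (-4.69)
ŷ = -5.9062

Reliability:
- Data range: x ∈ [1.98, 8.28]
- Prediction point: x = -4.69 is 6.67 units below the observed range → this is EXTRAPOLATION, not interpolation

Why that matters here:
- The standard error of prediction grows with (x − x̄)², and x = -4.69 is far from x̄ = 5.02
- Real relationships often flatten, saturate, or turn nonlinear at extremes

The R² = 0.9748 only validates the fit within [1.98, 8.28]; treat ŷ = -5.9062 with caution.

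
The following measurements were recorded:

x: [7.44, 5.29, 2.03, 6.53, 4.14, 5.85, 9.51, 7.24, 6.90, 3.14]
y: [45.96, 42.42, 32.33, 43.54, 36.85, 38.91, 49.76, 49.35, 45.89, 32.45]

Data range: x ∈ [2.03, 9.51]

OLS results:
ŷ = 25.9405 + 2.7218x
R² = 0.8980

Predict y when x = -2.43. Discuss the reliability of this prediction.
The equation gives ŷ = 19.3265; however x = -2.43 is 4.46 units below the observed range, so this extrapolated value should not be trusted.

Prediction calculation:
ŷ = 25.9405 + 2.7218 × (-2.43)
ŷ = 19.3265

Reliability:
- Data range: x ∈ [2.03, 9.51]
- Prediction point: x = -2.43 is 4.46 units below the observed range → this is EXTRAPOLATION, not interpolation

Why that matters here:
- R² describes fit only over the sampled x values; it says nothing about behaviour beyond them
- Real relationships often flatten, saturate, or turn nonlinear at extremes

The R² = 0.8980 only validates the fit within [2.03, 9.51]; treat ŷ = 19.3265 with caution.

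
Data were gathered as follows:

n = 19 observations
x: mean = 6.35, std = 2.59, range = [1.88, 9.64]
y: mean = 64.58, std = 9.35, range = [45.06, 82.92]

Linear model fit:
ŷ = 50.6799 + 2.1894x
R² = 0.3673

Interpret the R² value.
The model explains 36.73% of the variance in y (R² = 0.3673), leaving 63.27% unexplained; the fit is moderate.

The coefficient of determination R² is the fraction of the total variation in y that the fitted line accounts for.

Here R² = 0.3673:
- Explained: 36.73% of the variation in y
- Unexplained (residual): 100% − 36.73% = 63.27%
- Rule of thumb (below 0.3 weak; 0.3 to below 0.7 moderate; 0.7 and above strong) → moderate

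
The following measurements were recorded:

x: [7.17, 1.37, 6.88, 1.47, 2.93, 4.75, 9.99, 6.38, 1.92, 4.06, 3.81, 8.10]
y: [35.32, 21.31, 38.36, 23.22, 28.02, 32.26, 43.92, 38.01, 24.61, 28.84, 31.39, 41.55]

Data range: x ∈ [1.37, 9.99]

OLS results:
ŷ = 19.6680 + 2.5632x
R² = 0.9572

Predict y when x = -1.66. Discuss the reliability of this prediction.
ŷ = 15.4131, but this is extrapolation (below the data range [1.37, 9.99]) and may be unreliable.

Prediction calculation:
ŷ = 19.6680 + 2.5632 × (-1.66)
ŷ = 15.4131

Reliability:
- Data range: x ∈ [1.37, 9.99]
- Prediction point: x = -1.66 is 3.03 units below the observed range → this is EXTRAPOLATION, not interpolation

Why that matters here:
- The linear relationship may not hold outside the observed range
- R² describes fit only over the sampled x values; it says nothing about behaviour beyond them
- Real relationships often flatten, saturate, or turn nonlinear at extremes

A defensible statement: 'if the linear trend continued to x = -1.66, y would be about 15.4131' — the premise is untested.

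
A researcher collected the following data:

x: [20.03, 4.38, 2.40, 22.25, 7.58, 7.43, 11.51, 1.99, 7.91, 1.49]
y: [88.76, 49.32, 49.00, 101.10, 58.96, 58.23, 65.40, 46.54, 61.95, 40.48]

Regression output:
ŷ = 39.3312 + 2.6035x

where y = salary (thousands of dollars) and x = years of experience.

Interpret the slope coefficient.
On average, salary is about 2.6035 thousand dollars higher for every extra year of experience.

The slope β₁ = 2.6035 gives the rate at which the fitted salary changes with experience.

Interpretation:
- Experience up by 1 year → predicted salary increases by 2.6035 thousand dollars
- This is a linear approximation: the same per-unit change is assumed across the whole observed x range
- The sign (+) gives the direction; the magnitude 2.6035 gives the size of the effect per year

The intercept β₀ = 39.3312 is the predicted salary when experience = 0; since the smallest observed x is 1.49, this is an extrapolation and mainly anchors the line.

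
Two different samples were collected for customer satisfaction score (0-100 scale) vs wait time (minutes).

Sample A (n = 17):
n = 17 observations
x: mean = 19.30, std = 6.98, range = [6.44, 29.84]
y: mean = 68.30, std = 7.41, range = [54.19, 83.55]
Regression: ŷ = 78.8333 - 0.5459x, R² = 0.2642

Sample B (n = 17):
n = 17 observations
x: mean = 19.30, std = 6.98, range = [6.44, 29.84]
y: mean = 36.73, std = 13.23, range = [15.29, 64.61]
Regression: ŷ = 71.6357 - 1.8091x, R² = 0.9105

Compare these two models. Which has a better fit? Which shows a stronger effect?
Model B has the better fit (R² = 0.9105 vs 0.2642). Model B shows the stronger effect (|β₁| = 1.8091 vs 0.5459).

Model Comparison:

Goodness of fit (R²):
- Model A: R² = 0.2642 → 26.42% of variance in satisfaction score explained
- Model B: R² = 0.9105 → 91.05% of variance in satisfaction score explained
- 0.9105 > 0.2642 → Model B has the better fit

Which has the larger per-minute effect? (|β₁|)
- Model A: β₁ = -0.5459 → predicted satisfaction score falls 0.5459 points per additional minute of wait time
- Model B: β₁ = -1.8091 → predicted satisfaction score falls 1.8091 points per additional minute of wait time
- |-0.5459| < |-1.8091| → Model B shows the stronger marginal effect

Note: The two samples could reflect different populations, time periods, or measurement quality.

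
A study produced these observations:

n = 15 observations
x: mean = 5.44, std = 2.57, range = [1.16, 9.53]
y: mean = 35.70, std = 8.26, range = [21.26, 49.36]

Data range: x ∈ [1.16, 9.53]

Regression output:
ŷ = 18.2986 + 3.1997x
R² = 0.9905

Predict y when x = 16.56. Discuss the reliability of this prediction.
ŷ = 71.2856, but this is extrapolation (above the data range [1.16, 9.53]) and may be unreliable.

Prediction calculation:
ŷ = 18.2986 + 3.1997 × 16.56
ŷ = 71.2856

Reliability:
- Data range: x ∈ [1.16, 9.53]
- Prediction point: x = 16.56 is 7.03 units above the observed range → this is EXTRAPOLATION, not interpolation

Why that matters here:
- R² describes fit only over the sampled x values; it says nothing about behaviour beyond them
- The linear relationship may not hold outside the observed range

A defensible statement: 'if the linear trend continued to x = 16.56, y would be about 71.2856' — the premise is untested.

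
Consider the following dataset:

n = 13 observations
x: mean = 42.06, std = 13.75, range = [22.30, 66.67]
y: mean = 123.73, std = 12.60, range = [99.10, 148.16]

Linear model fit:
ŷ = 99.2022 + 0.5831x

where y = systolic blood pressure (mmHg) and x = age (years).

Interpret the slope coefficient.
An increase of one year in age is associated with a 0.5831 mmHg increase in predicted blood pressure.

β₁ = 0.5831 is the change in predicted blood pressure (mmHg) per additional year of age.

Interpretation:
- Age up by 1 year → predicted blood pressure increases by 0.5831 mmHg
- The effect is assumed constant over the observed range of x (linearity)

The intercept β₀ = 99.2022 is the predicted blood pressure when age = 0; since the smallest observed x is 22.30, this is an extrapolation and mainly anchors the line.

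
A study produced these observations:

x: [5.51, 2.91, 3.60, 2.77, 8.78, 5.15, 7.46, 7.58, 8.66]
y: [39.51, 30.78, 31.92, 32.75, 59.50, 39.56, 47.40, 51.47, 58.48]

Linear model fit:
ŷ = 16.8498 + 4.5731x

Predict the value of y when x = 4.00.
ŷ = 35.1422

To predict y for x = 4.00, substitute into the regression equation:

ŷ = 16.8498 + 4.5731 × 4.00
ŷ = 16.8498 + 18.2924
ŷ = 35.1422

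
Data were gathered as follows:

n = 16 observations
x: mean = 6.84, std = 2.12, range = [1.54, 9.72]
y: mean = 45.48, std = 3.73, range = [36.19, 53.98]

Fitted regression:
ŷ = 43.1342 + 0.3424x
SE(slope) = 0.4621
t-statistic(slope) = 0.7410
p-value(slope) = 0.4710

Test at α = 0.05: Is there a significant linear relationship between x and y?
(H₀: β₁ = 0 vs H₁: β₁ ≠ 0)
Since p-value = 0.4710 ≥ α = 0.05, fail to reject H₀ — the slope is not significantly different from 0.

Hypothesis test for the slope coefficient:

H₀: β₁ = 0 (no linear relationship)
H₁: β₁ ≠ 0 (linear relationship exists)

Test statistic: t = β̂₁ / SE(β̂₁) = 0.3424 / 0.4621 = 0.7410

p = 0.4710: how often a slope estimate this far from 0 (in SE units) would arise by chance if β₁ were truly 0.

Decision rule: reject H₀ if p-value < α.
p-value = 0.4710 ≥ α = 0.05 → fail to reject H₀.

At α = 0.05 the data do not provide convincing evidence of a nonzero slope.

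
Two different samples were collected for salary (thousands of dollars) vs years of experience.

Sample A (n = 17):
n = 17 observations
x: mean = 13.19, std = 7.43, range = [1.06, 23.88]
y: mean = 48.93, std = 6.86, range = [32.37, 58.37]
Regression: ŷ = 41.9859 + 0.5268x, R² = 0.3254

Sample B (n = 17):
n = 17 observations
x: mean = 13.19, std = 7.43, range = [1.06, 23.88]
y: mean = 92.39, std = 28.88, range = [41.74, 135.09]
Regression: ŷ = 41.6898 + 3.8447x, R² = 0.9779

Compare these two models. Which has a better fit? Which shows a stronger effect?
Model B has the better fit (R² = 0.9779 vs 0.3254). Model B shows the stronger effect (|β₁| = 3.8447 vs 0.5268).

Model Comparison:

Fit — compare R²:
- Model A: R² = 0.3254 → 32.54% of variance in salary explained
- Model B: R² = 0.9779 → 97.79% of variance in salary explained
- 0.9779 > 0.3254 → Model B has the better fit

Which has the larger per-year effect? (|β₁|)
- Model A: β₁ = 0.5268 → predicted salary rises 0.5268 thousand dollars per additional year of experience
- Model B: β₁ = 3.8447 → predicted salary rises 3.8447 thousand dollars per additional year of experience
- |0.5268| < |3.8447| → Model B shows the stronger marginal effect

Note: R² measures how tightly points cluster around the line; β₁ measures how steep the line is — they answer different questions.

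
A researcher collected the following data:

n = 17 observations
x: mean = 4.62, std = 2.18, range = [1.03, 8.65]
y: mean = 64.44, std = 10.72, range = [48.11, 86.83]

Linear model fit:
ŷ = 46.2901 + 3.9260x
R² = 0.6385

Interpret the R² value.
About 63.85% of the variability in y is accounted for by the regression on x (R² = 0.6385) — a moderate linear fit.

The coefficient of determination R² is the fraction of the total variation in y that the fitted line accounts for.

Here R² = 0.6385:
- Explained: 63.85% of the variation in y
- Unexplained (residual): 100% − 63.85% = 36.15%
- Rule of thumb (below 0.3 weak; 0.3 to below 0.7 moderate; 0.7 and above strong) → moderate

Note: R² never decreases when predictors are added, so it should not be used alone to compare models of different size.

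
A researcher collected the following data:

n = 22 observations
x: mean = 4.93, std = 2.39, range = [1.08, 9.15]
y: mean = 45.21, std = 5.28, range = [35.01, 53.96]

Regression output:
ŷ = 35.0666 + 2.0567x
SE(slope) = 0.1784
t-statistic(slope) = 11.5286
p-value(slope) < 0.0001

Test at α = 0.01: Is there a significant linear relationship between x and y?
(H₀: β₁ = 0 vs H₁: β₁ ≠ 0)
Since p-value < 0.0001 < α = 0.01, reject H₀ — the slope is significantly different from 0.

Hypothesis test for the slope coefficient:

H₀: β₁ = 0 (no linear relationship)
H₁: β₁ ≠ 0 (linear relationship exists)

Test statistic: t = β̂₁ / SE(β̂₁) = 2.0567 / 0.1784 = 11.5286

The p-value (<0.0001) is the probability, under H₀, of a t-statistic at least as extreme as |t| = 11.5286 (two-sided, df = n − 2 = 20).

Decision rule: reject H₀ if p-value < α.
p-value < 0.0001 < α = 0.01 → reject H₀.

At α = 0.01 the data do provide convincing evidence of a nonzero slope.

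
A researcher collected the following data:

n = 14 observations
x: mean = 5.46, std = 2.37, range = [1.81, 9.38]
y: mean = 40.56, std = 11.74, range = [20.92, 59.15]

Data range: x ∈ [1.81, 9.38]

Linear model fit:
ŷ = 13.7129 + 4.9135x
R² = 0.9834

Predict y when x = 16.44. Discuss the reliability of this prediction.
ŷ = 94.4908, but this is extrapolation (above the data range [1.81, 9.38]) and may be unreliable.

Prediction calculation:
ŷ = 13.7129 + 4.9135 × 16.44
ŷ = 94.4908

Reliability:
- Data range: x ∈ [1.81, 9.38]
- Prediction point: x = 16.44 is 7.06 units above the observed range → this is EXTRAPOLATION, not interpolation

Why that matters here:
- The standard error of prediction grows with (x − x̄)², and x = 16.44 is far from x̄ = 5.46
- The linear relationship may not hold outside the observed range

Report the number if required, but flag clearly that it is an extrapolation.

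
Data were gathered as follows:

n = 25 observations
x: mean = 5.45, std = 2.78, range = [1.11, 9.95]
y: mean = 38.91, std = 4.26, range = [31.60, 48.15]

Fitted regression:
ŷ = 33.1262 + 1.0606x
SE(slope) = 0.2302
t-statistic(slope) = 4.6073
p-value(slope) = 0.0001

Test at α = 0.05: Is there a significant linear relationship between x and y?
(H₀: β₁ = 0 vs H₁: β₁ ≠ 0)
Since p-value = 0.0001 < α = 0.05, reject H₀ — the slope is significantly different from 0.

Hypothesis test for the slope coefficient:

H₀: β₁ = 0 (no linear relationship)
H₁: β₁ ≠ 0 (linear relationship exists)

Test statistic: t = β̂₁ / SE(β̂₁) = 1.0606 / 0.2302 = 4.6073

The p-value (0.0001) is the probability, under H₀, of a t-statistic at least as extreme as |t| = 4.6073 (two-sided, df = n − 2 = 23).

Decision rule: reject H₀ if p-value < α.
p-value = 0.0001 < α = 0.05 → reject H₀.

There is sufficient evidence at the 5% significance level to conclude that a linear relationship exists between x and y.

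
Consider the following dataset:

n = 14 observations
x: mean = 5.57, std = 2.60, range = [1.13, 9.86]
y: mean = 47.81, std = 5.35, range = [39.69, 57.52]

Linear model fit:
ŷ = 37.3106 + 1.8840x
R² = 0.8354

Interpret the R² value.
The model explains 83.54% of the variance in y (R² = 0.8354), leaving 16.46% unexplained; the fit is strong.

The coefficient of determination R² is the fraction of the total variation in y that the fitted line accounts for.

Here R² = 0.8354:
- Explained: 83.54% of the variation in y
- Unexplained (residual): 100% − 83.54% = 16.46%
- Rule of thumb (below 0.3 weak; 0.3 to below 0.7 moderate; 0.7 and above strong) → strong

Calculation: R² = 1 − (SS_res / SS_tot), where SS_res is the sum of squared residuals and SS_tot the total sum of squares.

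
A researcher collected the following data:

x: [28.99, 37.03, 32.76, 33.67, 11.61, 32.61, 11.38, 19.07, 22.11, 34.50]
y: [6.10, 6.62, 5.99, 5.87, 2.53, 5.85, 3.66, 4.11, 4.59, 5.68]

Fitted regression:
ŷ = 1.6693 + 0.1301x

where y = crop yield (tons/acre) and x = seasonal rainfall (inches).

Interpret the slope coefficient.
For each additional inch of rainfall, predicted crop yield increases by approximately 0.1301 tons/acre.

β₁ = 0.1301 is the change in predicted crop yield (tons/acre) per additional inch of rainfall.

Interpretation:
- Rainfall up by 1 inch → predicted crop yield increases by 0.1301 tons/acre
- This is a linear approximation: the same per-unit change is assumed across the whole observed x range

(β₀ = 1.6693 is the fitted value at x = 0 and is not part of the slope interpretation.)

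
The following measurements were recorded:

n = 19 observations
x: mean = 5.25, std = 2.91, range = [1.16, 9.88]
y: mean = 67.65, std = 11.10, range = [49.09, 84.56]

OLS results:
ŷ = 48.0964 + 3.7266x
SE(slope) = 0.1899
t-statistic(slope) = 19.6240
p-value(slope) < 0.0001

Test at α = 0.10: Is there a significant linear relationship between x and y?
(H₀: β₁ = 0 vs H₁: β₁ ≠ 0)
Reject H₀: p-value < 0.0001 < α = 0.10. The linear relationship is significant at the 10% level.

Hypothesis test for the slope coefficient:

H₀: β₁ = 0 (no linear relationship)
H₁: β₁ ≠ 0 (linear relationship exists)

Test statistic: t = β̂₁ / SE(β̂₁) = 3.7266 / 0.1899 = 19.6240

With df = 17, the two-sided p-value for |t| = 19.6240 is <0.0001.

Decision rule: reject H₀ if p-value < α.
p-value < 0.0001 < α = 0.10 → reject H₀.

There is sufficient evidence at the 10% significance level to conclude that a linear relationship exists between x and y.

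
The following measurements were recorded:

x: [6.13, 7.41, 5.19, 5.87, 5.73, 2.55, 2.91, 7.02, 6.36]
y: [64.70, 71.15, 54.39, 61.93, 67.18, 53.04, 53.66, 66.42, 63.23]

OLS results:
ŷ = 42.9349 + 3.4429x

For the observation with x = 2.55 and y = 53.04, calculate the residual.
Residual = 1.3257

The residual is the difference between the actual value and the predicted value:

Residual = y - ŷ

Step 1: Calculate predicted value
ŷ = 42.9349 + 3.4429 × 2.55
ŷ = 51.7143

Step 2: Calculate residual
Residual = 53.04 - 51.7143
Residual = 1.3257

Interpretation: the model underestimates the actual value by 1.3257 at this point (positive residual → observation lies above the fitted line).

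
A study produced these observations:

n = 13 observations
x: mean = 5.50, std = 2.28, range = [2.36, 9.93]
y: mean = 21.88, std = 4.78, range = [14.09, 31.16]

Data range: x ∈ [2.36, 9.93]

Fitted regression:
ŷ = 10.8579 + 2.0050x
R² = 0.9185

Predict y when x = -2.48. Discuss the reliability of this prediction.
ŷ = 5.8855 (extrapolation — x = -2.48 lies outside [2.36, 9.93], so reliability is low).

Prediction calculation:
ŷ = 10.8579 + 2.0050 × (-2.48)
ŷ = 5.8855

Reliability:
- Data range: x ∈ [2.36, 9.93]
- Prediction point: x = -2.48 is 4.84 units below the observed range → this is EXTRAPOLATION, not interpolation

Why that matters here:
- The standard error of prediction grows with (x − x̄)², and x = -2.48 is far from x̄ = 5.50
- The linear relationship may not hold outside the observed range

The R² = 0.9185 only validates the fit within [2.36, 9.93]; treat ŷ = 5.8855 with caution.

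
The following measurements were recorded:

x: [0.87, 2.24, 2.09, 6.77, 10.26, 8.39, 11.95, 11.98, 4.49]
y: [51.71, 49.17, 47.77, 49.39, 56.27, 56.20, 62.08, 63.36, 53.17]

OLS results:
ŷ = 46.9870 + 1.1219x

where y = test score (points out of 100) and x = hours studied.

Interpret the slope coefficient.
On average, test score is about 1.1219 points higher for every extra hour of study time.

The slope β₁ = 1.1219 gives the rate at which the fitted test score changes with study time.

Interpretation:
- Study time up by 1 hour → predicted test score increases by 1.1219 points
- This is a linear approximation: the same per-unit change is assumed across the whole observed x range
- The slope describes association in these data, not necessarily a causal effect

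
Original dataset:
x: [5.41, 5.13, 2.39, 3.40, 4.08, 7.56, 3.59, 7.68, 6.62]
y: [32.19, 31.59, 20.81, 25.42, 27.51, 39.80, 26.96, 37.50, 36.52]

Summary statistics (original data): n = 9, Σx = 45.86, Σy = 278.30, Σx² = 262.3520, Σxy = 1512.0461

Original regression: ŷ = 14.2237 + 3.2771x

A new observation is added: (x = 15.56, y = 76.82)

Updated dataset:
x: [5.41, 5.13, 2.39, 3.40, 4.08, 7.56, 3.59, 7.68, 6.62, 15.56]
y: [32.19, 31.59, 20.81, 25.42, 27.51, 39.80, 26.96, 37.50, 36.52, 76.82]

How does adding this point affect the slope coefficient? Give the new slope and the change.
The slope changes from 3.2771 to 4.1362 (change of +0.8591, or +26.2%).

The new point has HIGH LEVERAGE: x = 15.56 is far from the original mean x̄ = 45.86/9 ≈ 5.10 (original range [2.39, 7.68]).

Step 1: Update the sums with the new point (n goes from 9 to 10)
Σx  = 45.86 + 15.56 = 61.42
Σy  = 278.30 + 76.82 = 355.12
Σx² = 262.3520 + 15.56² = 262.3520 + 242.1136 = 504.4656
Σxy = 1512.0461 + 15.56×76.82 = 1512.0461 + 1195.3192 = 2707.3653

Step 2: Recompute the slope with b₁ = (nΣxy − ΣxΣy) / (nΣx² − (Σx)²)
Numerator   = 10×2707.3653 − 61.42×355.12 = 27073.6530 − 21811.4704 = 5262.1826
Denominator = 10×504.4656 − 61.42² = 5044.6560 − 3772.4164 = 1272.2396
b₁(new) = 5262.1826 / 1272.2396 = 4.1362

(Same formula on the original sums: (9×1512.0461 − 45.86×278.30) / (9×262.3520 − 45.86²) = 845.5769 / 258.0284 = 3.2771, matching the given fit.)

Step 3: Change in slope
Δβ₁ = 4.1362 − 3.2771 = +0.8591
Relative change = +0.8591 / 3.2771 × 100% = +26.2%
→ the slope increases when the point is added.

Because the point sits above the extension of the original line at a high-leverage x, it tilts the fit up.
In practice: refit with and without it and report both if conclusions differ.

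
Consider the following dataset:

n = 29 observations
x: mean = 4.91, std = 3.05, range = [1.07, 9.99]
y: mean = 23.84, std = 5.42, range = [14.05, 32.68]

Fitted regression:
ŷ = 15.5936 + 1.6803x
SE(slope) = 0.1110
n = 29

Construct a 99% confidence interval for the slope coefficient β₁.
The 99% CI for β₁ is (1.3728, 1.9878)

Confidence interval for the slope:

The 99% CI for β₁ is: β̂₁ ± t*(α/2, n-2) × SE(β̂₁)

Step 1: Find critical t-value
- Confidence level = 0.99
- Degrees of freedom = n - 2 = 29 - 2 = 27
- t*(α/2, 27) = 2.7707

Step 2: Calculate margin of error
Margin = 2.7707 × 0.1110 = 0.3075

Step 3: Construct interval
CI = 1.6803 ± 0.3075
CI = (1.3728, 1.9878)

Interpretation: each one-unit increase in x is associated with a change in mean y of between 1.3728 and 1.9878, with 99% confidence.
The interval does not include 0, suggesting a significant linear relationship.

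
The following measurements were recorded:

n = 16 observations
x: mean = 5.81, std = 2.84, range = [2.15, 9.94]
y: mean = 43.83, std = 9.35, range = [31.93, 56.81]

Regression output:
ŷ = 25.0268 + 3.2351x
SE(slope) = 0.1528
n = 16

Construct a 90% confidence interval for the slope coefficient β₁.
The 90% CI for β₁ is (2.9660, 3.5042)

Confidence interval for the slope:

The 90% CI for β₁ is: β̂₁ ± t*(α/2, n-2) × SE(β̂₁)

Step 1: Find critical t-value
- Confidence level = 0.9
- Degrees of freedom = n - 2 = 16 - 2 = 14
- t*(α/2, 14) = 1.7613

Step 2: Calculate margin of error
Margin = 1.7613 × 0.1528 = 0.2691

Step 3: Construct interval
CI = 3.2351 ± 0.2691
CI = (2.9660, 3.5042)

Interpretation: intervals built this way capture the true β₁ in 90% of repeated samples; here the plausible range for the per-unit effect of x on y is 2.9660 to 3.5042.
Since 0 is outside the interval, a two-sided test at α = 0.10 would reject H₀: β₁ = 0.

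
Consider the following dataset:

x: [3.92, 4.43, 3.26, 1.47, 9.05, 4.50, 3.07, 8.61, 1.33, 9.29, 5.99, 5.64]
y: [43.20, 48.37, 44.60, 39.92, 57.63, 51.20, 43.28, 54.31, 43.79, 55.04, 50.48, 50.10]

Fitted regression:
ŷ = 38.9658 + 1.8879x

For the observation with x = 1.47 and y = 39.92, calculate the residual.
Residual = -1.8210

The residual is the difference between the actual value and the predicted value:

Residual = y - ŷ

Step 1: Calculate predicted value
ŷ = 38.9658 + 1.8879 × 1.47
ŷ = 41.7410

Step 2: Calculate residual
Residual = 39.92 - 41.7410
Residual = -1.8210

Sign check: y < ŷ, so the point is below the line and the fit overestimates here.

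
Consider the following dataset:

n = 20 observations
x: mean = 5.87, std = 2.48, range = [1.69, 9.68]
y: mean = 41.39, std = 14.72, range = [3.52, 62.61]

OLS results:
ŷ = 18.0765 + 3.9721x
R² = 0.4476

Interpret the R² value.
R² = 0.4476 means 44.76% of the variation in y is explained by the linear relationship with x. This indicates a moderate fit.

The coefficient of determination R² is the fraction of the total variation in y that the fitted line accounts for.

Here R² = 0.4476:
- Explained: 44.76% of the variation in y
- Unexplained (residual): 100% − 44.76% = 55.24%
- Rule of thumb (below 0.3 weak; 0.3 to below 0.7 moderate; 0.7 and above strong) → moderate

Calculation: R² = 1 − (SS_res / SS_tot), where SS_res is the sum of squared residuals and SS_tot the total sum of squares.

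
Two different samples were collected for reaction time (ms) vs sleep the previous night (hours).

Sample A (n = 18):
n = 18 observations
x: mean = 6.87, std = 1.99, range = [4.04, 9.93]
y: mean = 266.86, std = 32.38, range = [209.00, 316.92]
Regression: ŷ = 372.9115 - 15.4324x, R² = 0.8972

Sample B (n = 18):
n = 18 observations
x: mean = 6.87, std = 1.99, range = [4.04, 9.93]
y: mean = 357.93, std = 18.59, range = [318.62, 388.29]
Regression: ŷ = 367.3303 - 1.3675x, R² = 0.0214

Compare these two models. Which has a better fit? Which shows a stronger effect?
Model A has the better fit (R² = 0.8972 vs 0.0214). Model A shows the stronger effect (|β₁| = 15.4324 vs 1.3675).

Model Comparison:

Fit — compare R²:
- Model A: R² = 0.8972 → 89.72% of variance in reaction time explained
- Model B: R² = 0.0214 → 2.14% of variance in reaction time explained
- 0.8972 > 0.0214 → Model A has the better fit

Strength of effect — compare |β₁|:
- Model A: β₁ = -15.4324 → predicted reaction time falls 15.4324 ms per additional hour of sleep
- Model B: β₁ = -1.3675 → predicted reaction time falls 1.3675 ms per additional hour of sleep
- |-15.4324| > |-1.3675| → Model A shows the stronger marginal effect

Notes:
- The two samples could reflect different populations, time periods, or measurement quality.
- R² measures how tightly points cluster around the line; β₁ measures how steep the line is — they answer different questions.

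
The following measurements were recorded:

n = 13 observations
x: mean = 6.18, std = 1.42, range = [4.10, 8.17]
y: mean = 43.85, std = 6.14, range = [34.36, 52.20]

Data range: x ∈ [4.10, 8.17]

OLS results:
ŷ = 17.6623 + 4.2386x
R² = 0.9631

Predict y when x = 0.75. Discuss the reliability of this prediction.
The equation gives ŷ = 20.8413; however x = 0.75 is 3.35 units below the observed range, so this extrapolated value should not be trusted.

Prediction calculation:
ŷ = 17.6623 + 4.2386 × 0.75
ŷ = 20.8413

Reliability:
- Data range: x ∈ [4.10, 8.17]
- Prediction point: x = 0.75 is 3.35 units below the observed range → this is EXTRAPOLATION, not interpolation

Why that matters here:
- The standard error of prediction grows with (x − x̄)², and x = 0.75 is far from x̄ = 6.18
- The linear relationship may not hold outside the observed range

The R² = 0.9631 only validates the fit within [4.10, 8.17]; treat ŷ = 20.8413 with caution.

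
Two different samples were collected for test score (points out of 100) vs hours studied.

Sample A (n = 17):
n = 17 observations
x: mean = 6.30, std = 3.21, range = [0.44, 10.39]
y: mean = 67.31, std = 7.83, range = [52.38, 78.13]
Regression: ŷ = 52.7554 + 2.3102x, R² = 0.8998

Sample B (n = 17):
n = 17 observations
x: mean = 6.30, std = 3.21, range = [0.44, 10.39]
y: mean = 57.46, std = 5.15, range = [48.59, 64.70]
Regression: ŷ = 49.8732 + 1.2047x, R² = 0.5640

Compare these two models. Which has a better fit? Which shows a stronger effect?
Model A has the better fit (R² = 0.8998 vs 0.5640). Model A shows the stronger effect (|β₁| = 2.3102 vs 1.2047).

Model Comparison:

Fit — compare R²:
- Model A: R² = 0.8998 → 89.98% of variance in test score explained
- Model B: R² = 0.5640 → 56.40% of variance in test score explained
- 0.8998 > 0.5640 → Model A has the better fit

Strength of effect — compare |β₁|:
- Model A: β₁ = 2.3102 → predicted test score rises 2.3102 points per additional hour of study time
- Model B: β₁ = 1.2047 → predicted test score rises 1.2047 points per additional hour of study time
- |2.3102| > |1.2047| → Model A shows the stronger marginal effect

Notes:
- A better fit (higher R²) doesn't necessarily mean a more important relationship.
- R² measures how tightly points cluster around the line; β₁ measures how steep the line is — they answer different questions.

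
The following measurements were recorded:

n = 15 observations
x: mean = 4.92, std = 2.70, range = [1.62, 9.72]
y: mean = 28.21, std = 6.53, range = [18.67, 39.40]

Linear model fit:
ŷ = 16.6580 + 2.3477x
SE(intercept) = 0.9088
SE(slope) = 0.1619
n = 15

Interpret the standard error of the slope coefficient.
SE(slope) = 0.1619 measures the uncertainty in the estimated slope. The coefficient is estimated precisely (SE/|β̂₁| = 6.9%).

What SE measures:
- The standard error quantifies the sampling variability of the coefficient estimate
- It is the estimated standard deviation of β̂₁ across hypothetical repeated samples of the same size
- Smaller SE → more precise estimate

Relative precision:
- SE / |β̂₁| = 0.1619 / 2.3477 = 6.9%
- Rule of thumb (under 20%: precise; 20% to under 50%: moderately precise; 50% or more: imprecise) → precise

Rough 95% range (±2 SE): 2.3477 ± 0.3238 → (2.0239, 2.6715).

What drives SE(β̂₁): wider spread of x values → smaller SE; larger n (here n = 15) → smaller SE; more residual scatter → larger SE.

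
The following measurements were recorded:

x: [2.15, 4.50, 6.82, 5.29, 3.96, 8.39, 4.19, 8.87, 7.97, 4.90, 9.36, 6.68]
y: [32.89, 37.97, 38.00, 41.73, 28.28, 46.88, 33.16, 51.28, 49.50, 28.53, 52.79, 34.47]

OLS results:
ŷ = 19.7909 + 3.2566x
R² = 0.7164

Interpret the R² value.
R² = 0.7164 means 71.64% of the variation in y is explained by the linear relationship with x. This indicates a strong fit.

The coefficient of determination R² is the fraction of the total variation in y that the fitted line accounts for.

Here R² = 0.7164:
- Explained: 71.64% of the variation in y
- Unexplained (residual): 100% − 71.64% = 28.36%
- Rule of thumb (below 0.3 weak; 0.3 to below 0.7 moderate; 0.7 and above strong) → strong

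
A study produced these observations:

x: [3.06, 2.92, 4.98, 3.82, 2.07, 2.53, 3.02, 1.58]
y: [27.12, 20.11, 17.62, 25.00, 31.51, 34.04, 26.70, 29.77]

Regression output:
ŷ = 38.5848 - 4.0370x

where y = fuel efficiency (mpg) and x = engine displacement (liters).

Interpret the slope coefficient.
For each additional liter of engine displacement, predicted fuel efficiency decreases by approximately 4.0370 mpg.

The slope coefficient β₁ = -4.0370 represents the marginal effect of engine displacement on fuel efficiency.

Interpretation:
- Engine displacement up by 1 liter → predicted fuel efficiency decreases by 4.0370 mpg
- This is a linear approximation: the same per-unit change is assumed across the whole observed x range
- The slope describes association in these data, not necessarily a causal effect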